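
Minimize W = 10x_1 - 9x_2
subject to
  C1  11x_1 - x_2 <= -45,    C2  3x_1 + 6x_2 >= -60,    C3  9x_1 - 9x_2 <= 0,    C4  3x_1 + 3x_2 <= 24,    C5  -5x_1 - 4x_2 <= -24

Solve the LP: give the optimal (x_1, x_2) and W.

x_1 = -8, x_2 = 16, minimum W = -224

Corner points and W = 10x_1 - 9x_2:
  (-37/12, 133/12) → W = -1567/12
  (-156/49, 489/49) → W = -5961/49
  (-8, 16) → W = -224

The binding constraints are 3x_1 + 3x_2 = 24 and -5x_1 - 4x_2 = -24.
Solving simultaneously gives x_1 = -8, x_2 = 16.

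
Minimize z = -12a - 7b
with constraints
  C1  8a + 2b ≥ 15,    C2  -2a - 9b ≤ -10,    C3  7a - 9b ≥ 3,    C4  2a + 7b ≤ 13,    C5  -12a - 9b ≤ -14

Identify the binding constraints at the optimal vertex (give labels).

Extreme points and z = -12a - 7b:
  (115/68, 25/34) → z = -865/34
  (141/86, 81/86) → z = -2259/86
  (47/4, -3/2) → z = -261/2
  (138/67, 85/67) → z = -2251/67

The minimum is at (47/4, -3/2). Substituting into each constraint, equality holds for C2 and C4; the remaining constraints have slack.

C2 and C4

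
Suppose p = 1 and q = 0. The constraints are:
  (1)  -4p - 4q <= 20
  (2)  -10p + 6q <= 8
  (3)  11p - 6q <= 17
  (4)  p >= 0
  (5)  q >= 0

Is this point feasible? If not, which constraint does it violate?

feasible

(1): -4 ≤ 20 ✓
(2): -10 ≤ 8 ✓
(3): 11 ≤ 17 ✓
(4): 1 ≥ 0 ✓
(5): 0 ≥ 0 ✓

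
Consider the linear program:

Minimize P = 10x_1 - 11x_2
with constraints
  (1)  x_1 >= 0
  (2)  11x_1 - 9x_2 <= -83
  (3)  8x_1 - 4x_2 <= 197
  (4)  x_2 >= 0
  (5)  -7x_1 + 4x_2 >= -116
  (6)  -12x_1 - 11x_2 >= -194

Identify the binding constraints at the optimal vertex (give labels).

(1) and (6)

Extreme points and P = 10x_1 - 11x_2:
  (0, 83/9) → P = -913/9
  (0, 194/11) → P = -194
  (833/229, 3130/229) → P = -26100/229

The minimum is at (0, 194/11). Substituting into each constraint, equality holds for (1) and (6); the remaining constraints have slack.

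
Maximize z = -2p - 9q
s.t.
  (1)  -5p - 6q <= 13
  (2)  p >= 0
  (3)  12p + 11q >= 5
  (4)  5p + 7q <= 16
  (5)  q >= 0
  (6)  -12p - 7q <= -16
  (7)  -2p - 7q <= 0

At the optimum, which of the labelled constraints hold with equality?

(5) and (6)

Extreme points and z = -2p - 9q:
  (0, 16/7) → z = -144/7
  (16/5, 0) → z = -32/5
  (4/3, 0) → z = -8/3

The maximum is at (4/3, 0). Substituting into each constraint, equality holds for (5) and (6); the remaining constraints have slack.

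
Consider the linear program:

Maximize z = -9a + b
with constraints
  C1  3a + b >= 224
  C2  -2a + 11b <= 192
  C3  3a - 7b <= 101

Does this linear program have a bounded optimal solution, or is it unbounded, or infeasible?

bounded optimum

Extreme points and z = -9a + b:
  (2272/35, 1024/35) → z = -19424/35
  (1669/24, 123/8) → z = -1221/2
  (2455/19, 778/19) → z = -21317/19
The feasible region has finitely many vertices and no improving ray; the maximum is -19424/35 at (2272/35, 1024/35).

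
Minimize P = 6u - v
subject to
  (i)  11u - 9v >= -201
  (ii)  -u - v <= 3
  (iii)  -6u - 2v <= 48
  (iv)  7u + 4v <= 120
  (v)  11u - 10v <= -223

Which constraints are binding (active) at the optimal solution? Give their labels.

(i) and (v)

Feasible corners and P = 6u - v:
  (276/107, 2727/107) → P = -1071/107
  (-3/11, 22) → P = -260/11
  (154/57, 2881/114) → P = -1033/114

The minimum is at (-3/11, 22). Substituting into each constraint, equality holds for (i) and (v); the remaining constraints have slack.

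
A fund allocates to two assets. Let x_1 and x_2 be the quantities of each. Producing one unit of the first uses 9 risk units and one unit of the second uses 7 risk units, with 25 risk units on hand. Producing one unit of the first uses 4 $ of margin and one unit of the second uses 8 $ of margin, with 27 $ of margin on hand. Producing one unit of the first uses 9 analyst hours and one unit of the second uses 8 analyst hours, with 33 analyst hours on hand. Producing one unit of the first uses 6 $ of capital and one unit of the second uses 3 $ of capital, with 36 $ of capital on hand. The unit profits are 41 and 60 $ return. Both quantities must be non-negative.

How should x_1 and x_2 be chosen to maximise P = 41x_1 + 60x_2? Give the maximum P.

x_1 = 1/4, x_2 = 13/4, maximum P = 821/4

Vertices and P = 41x_1 + 60x_2:
  (0, 0) → P = 0
  (0, 27/8) → P = 405/2
  (25/9, 0) → P = 1025/9
  (1/4, 13/4) → P = 821/4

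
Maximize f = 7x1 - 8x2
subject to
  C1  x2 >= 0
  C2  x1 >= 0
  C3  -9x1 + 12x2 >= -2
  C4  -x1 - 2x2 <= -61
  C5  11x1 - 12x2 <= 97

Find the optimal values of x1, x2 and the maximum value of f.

Vertices and f = 7x1 - 8x2:
  (0, 61/2) → f = -244
  (368/15, 547/30) → f = 388/15
  (95/2, 851/24) → f = 293/6
The feasible region is unbounded (it extends along (0, 1), (12, 11)), but f strictly decreases along every unbounded feasible direction, so there is no improving ray and the maximum is attained at a vertex.

The optimum lies where -9x1 + 12x2 = -2 and 11x1 - 12x2 = 97.
Solving simultaneously gives x1 = 95/2, x2 = 851/24.

x1 = 95/2, x2 = 851/24, maximum f = 293/6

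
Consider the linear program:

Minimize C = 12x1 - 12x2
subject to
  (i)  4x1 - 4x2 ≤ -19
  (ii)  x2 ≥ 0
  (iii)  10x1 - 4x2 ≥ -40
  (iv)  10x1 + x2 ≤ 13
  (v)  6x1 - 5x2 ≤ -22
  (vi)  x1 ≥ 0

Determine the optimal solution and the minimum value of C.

Extreme points and C = 12x1 - 12x2:
  (3/4, 11/2) → C = -57
  (0, 19/4) → C = -57
  (6/25, 53/5) → C = -3108/25
  (0, 10) → C = -120

x1 = 6/25, x2 = 53/5, minimum C = -3108/25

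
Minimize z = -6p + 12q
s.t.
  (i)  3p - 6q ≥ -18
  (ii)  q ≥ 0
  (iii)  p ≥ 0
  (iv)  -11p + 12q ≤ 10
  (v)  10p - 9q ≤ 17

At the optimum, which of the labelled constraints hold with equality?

(ii) and (v)

Corner points and z = -6p + 12q:
  (26/5, 28/5) → z = 36
  (8, 7) → z = 36
  (0, 0) → z = 0
  (17/10, 0) → z = -51/5
  (0, 5/6) → z = 10

The minimum is at (17/10, 0). Substituting into each constraint, equality holds for (ii) and (v); the remaining constraints have slack.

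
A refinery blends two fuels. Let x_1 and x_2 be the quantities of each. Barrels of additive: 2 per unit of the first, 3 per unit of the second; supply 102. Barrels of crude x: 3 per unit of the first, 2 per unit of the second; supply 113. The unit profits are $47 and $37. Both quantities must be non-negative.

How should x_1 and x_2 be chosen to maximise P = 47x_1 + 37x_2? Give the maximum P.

x_1 = 27, x_2 = 16, maximum P = 1861

Vertices and P = 47x_1 + 37x_2:
  (0, 0) → P = 0
  (0, 34) → P = 1258
  (113/3, 0) → P = 5311/3
  (27, 16) → P = 1861

The optimum lies where 2x_1 + 3x_2 = 102 and 3x_1 + 2x_2 = 113.
Solving simultaneously gives x_1 = 27, x_2 = 16.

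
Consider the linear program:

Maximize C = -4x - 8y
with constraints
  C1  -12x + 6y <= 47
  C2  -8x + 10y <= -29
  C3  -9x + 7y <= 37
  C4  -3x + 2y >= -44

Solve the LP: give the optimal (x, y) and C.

x = -179/3, y = -223/2, maximum C = 3392/3

Feasible corners and C = -4x - 8y:
  (-161/18, -181/18) → C = 1046/9
  (-179/3, -223/2) → C = 3392/3
  (191/7, 265/14) → C = -1824/7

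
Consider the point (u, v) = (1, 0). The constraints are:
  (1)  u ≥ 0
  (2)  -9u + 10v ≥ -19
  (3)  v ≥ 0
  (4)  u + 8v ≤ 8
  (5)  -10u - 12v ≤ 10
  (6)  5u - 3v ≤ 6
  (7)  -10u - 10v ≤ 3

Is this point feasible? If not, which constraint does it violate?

feasible

(1): 1 ≥ 0 ✓
(2): -9 ≥ -19 ✓
(3): 0 ≥ 0 ✓
(4): 1 ≤ 8 ✓
(5): -10 ≤ 10 ✓
(6): 5 ≤ 6 ✓
(7): -10 ≤ 3 ✓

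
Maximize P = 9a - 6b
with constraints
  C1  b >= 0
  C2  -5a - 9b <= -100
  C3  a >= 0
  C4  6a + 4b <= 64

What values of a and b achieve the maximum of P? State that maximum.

Corner points and P = 9a - 6b:
  (0, 100/9) → P = -200/3
  (88/17, 140/17) → P = -48/17
  (0, 16) → P = -96

a = 88/17, b = 140/17, maximum P = -48/17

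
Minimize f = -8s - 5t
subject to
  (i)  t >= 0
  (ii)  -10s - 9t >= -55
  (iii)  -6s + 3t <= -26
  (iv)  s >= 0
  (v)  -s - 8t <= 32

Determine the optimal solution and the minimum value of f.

s = 11/2, t = 0, minimum f = -44

Feasible corners and f = -8s - 5t:
  (11/2, 0) → f = -44
  (13/3, 0) → f = -104/3
  (19/4, 5/6) → f = -253/6

The optimum lies where t = 0 and -10s - 9t = -55.
Solving simultaneously gives s = 11/2, t = 0.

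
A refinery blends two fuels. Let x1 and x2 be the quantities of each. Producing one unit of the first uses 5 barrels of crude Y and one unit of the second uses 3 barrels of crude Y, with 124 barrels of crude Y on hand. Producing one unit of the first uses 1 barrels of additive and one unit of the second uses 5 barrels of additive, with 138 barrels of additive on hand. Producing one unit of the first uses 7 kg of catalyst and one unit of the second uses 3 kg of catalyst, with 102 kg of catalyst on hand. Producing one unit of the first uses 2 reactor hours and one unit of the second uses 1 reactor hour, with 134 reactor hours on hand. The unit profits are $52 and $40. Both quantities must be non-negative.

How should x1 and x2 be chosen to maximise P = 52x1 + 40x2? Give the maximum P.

x1 = 3, x2 = 27, maximum P = 1236

Vertices and P = 52x1 + 40x2:
  (0, 0) → P = 0
  (0, 138/5) → P = 1104
  (102/7, 0) → P = 5304/7
  (3, 27) → P = 1236

At the optimal vertex, x1 + 5x2 = 138 and 7x1 + 3x2 = 102.
Solving simultaneously gives x1 = 3, x2 = 27.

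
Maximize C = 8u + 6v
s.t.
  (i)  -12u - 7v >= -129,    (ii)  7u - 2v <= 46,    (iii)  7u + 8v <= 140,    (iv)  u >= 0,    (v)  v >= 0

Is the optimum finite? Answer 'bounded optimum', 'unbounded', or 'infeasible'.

bounded optimum

Vertices and C = 8u + 6v:
  (580/73, 351/73) → C = 6746/73
  (52/47, 777/47) → C = 5078/47
  (46/7, 0) → C = 368/7
  (0, 35/2) → C = 105
  (0, 0) → C = 0
The feasible region has finitely many vertices and no improving ray; the maximum is 5078/47 at (52/47, 777/47).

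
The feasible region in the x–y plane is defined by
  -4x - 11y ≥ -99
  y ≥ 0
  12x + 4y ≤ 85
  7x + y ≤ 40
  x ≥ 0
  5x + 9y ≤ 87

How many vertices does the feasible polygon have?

The feasible vertices (each the meet of two boundaries and inside every other half-plane) are:
  (0, 9)
  (66/19, 147/19)
  (40/7, 0)
  (0, 0)
  (273/58, 409/58)

5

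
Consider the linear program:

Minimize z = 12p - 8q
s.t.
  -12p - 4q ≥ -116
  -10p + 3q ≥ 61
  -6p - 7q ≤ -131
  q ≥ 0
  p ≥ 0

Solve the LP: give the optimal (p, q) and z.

The optimum lies where -12p - 4q = -116 and p = 0.
Solving simultaneously gives p = 0, q = 29.

p = 0, q = 29, minimum z = -232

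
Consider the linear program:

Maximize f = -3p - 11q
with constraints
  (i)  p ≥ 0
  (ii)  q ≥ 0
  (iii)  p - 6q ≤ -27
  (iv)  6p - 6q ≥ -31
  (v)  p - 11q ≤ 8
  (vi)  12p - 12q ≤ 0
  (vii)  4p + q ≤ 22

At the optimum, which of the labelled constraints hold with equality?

Extreme points and f = -3p - 11q:
  (0, 9/2) → f = -99/2
  (0, 31/6) → f = -341/6
  (21/5, 26/5) → f = -349/5
  (101/30, 128/15) → f = -3119/30

The maximum is at (0, 9/2). Substituting into each constraint, equality holds for (i) and (iii); the remaining constraints have slack.

(i) and (iii)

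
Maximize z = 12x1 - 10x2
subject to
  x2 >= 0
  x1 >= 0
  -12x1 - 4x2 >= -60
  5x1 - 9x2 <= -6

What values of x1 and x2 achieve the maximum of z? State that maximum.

x1 = 129/32, x2 = 93/32, maximum z = 309/16

Vertices and z = 12x1 - 10x2:
  (0, 15) → z = -150
  (0, 2/3) → z = -20/3
  (129/32, 93/32) → z = 309/16

The binding constraints are -12x1 - 4x2 = -60 and 5x1 - 9x2 = -6.
Solving simultaneously gives x1 = 129/32, x2 = 93/32.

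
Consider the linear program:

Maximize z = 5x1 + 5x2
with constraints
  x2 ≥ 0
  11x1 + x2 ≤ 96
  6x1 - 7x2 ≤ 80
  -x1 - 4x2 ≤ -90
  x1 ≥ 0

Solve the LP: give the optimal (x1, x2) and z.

x1 = 0, x2 = 96, maximum z = 480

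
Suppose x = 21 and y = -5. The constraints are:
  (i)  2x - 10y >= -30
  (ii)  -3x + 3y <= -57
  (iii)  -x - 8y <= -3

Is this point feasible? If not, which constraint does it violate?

Constraint (iii): -x - 8y = 19, which is not ≤ -3. All other constraints are satisfied.

not feasible — violates (iii)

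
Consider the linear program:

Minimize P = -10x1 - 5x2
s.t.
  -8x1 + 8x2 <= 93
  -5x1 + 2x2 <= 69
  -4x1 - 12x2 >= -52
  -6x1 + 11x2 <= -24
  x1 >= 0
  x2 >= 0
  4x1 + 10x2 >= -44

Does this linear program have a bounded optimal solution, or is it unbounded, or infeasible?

Vertices and P = -10x1 - 5x2:
  (215/29, 54/29) → P = -2420/29
  (13, 0) → P = -130
  (4, 0) → P = -40
The feasible region has finitely many vertices and no improving ray; the minimum is -130 at (13, 0).

bounded optimum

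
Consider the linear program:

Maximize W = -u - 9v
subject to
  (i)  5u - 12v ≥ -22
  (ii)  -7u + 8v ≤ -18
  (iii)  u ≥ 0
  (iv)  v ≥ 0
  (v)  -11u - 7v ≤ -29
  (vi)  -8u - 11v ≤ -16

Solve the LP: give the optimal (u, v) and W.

u = 29/11, v = 0, maximum W = -29/11

Vertices and W = -u - 9v:
  (98/11, 61/11) → W = -647/11
  (358/137, 5/137) → W = -403/137
  (29/11, 0) → W = -29/11
The feasible region is unbounded (it extends along (1, 0), (12, 5)), but W strictly decreases along every unbounded feasible direction, so there is no improving ray and the maximum is attained at a vertex.

At the optimal vertex, v = 0 and -11u - 7v = -29.
Solving simultaneously gives u = 29/11, v = 0.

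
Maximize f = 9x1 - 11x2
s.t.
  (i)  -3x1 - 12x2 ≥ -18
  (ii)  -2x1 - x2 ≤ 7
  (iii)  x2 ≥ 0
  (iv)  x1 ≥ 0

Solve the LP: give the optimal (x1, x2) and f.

x1 = 6, x2 = 0, maximum f = 54

Feasible corners and f = 9x1 - 11x2:
  (6, 0) → f = 54
  (0, 3/2) → f = -33/2
  (0, 0) → f = 0

The optimum lies where -3x1 - 12x2 = -18 and x2 = 0.
Solving simultaneously gives x1 = 6, x2 = 0.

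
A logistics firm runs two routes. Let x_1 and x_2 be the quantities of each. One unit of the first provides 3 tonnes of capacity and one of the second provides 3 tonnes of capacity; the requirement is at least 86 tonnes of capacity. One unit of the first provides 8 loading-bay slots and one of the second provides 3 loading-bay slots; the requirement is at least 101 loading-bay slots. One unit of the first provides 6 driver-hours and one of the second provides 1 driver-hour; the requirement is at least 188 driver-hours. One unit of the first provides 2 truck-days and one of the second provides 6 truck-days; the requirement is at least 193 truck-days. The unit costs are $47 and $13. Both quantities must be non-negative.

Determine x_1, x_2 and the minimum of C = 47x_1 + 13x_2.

The feasible region is unbounded (it extends along (0, 1), (1, 0)), but C strictly increases along every unbounded feasible direction, so there is no improving ray and the minimum is attained at a vertex.

x_1 = 55/2, x_2 = 23, minimum C = 3183/2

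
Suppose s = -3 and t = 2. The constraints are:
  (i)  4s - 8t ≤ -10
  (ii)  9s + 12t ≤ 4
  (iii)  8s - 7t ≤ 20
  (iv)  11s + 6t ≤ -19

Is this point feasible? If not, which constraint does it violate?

feasible

(i): -28 ≤ -10 ✓
(ii): -3 ≤ 4 ✓
(iii): -38 ≤ 20 ✓
(iv): -21 ≤ -19 ✓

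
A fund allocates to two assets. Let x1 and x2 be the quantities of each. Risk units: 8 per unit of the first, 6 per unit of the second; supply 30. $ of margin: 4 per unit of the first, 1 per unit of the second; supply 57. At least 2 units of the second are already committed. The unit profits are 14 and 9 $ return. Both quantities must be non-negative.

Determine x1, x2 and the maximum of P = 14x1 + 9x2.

Corner points and P = 14x1 + 9x2:
  (0, 5) → P = 45
  (0, 2) → P = 18
  (9/4, 2) → P = 99/2

At the optimal vertex, 8x1 + 6x2 = 30 and x2 = 2.
Solving simultaneously gives x1 = 9/4, x2 = 2.

x1 = 9/4, x2 = 2, maximum P = 99/2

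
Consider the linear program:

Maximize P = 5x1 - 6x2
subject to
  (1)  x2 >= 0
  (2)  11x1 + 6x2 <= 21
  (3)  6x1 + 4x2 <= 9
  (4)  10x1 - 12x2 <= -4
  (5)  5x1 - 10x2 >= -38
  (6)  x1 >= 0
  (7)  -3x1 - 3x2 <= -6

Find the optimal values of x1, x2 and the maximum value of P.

x1 = 1/2, x2 = 3/2, maximum P = -13/2

Extreme points and P = 5x1 - 6x2:
  (0, 9/4) → P = -27/2
  (1/2, 3/2) → P = -13/2
  (0, 2) → P = -12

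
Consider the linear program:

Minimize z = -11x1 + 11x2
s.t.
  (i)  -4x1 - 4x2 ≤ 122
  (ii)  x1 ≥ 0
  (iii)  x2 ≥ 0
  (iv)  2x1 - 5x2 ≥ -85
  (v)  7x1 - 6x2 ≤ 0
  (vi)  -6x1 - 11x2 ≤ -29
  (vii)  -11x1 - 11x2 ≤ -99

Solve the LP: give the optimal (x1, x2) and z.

Feasible corners and z = -11x1 + 11x2:
  (0, 17) → z = 187
  (0, 9) → z = 99
  (510/23, 595/23) → z = 935/23
  (54/13, 63/13) → z = 99/13

x1 = 54/13, x2 = 63/13, minimum z = 99/13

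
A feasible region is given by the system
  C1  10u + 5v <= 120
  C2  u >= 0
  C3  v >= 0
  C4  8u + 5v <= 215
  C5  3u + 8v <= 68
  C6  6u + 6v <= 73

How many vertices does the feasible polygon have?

Intersecting each pair of boundary lines and keeping only the points that satisfy every inequality leaves:
  (12, 0)
  (71/6, 1/3)
  (0, 0)
  (0, 17/2)
  (88/15, 63/10)

5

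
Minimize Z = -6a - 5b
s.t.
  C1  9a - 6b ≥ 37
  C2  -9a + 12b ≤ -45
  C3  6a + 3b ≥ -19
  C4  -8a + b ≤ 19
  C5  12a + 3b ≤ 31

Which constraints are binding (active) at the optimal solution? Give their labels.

C1 and C5

Feasible corners and Z = -6a - 5b:
  (-1/21, -131/21) → Z = 661/21
  (3, -5/3) → Z = -29/3
  (25/3, -23) → Z = 65

The minimum is at (3, -5/3). Substituting into each constraint, equality holds for C1 and C5; the remaining constraints have slack.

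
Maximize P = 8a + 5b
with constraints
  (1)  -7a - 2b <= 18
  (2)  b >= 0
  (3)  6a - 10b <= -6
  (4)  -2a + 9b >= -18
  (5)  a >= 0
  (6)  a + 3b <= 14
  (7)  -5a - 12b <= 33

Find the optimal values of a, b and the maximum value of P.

a = 61/14, b = 45/14, maximum P = 713/14

Feasible corners and P = 8a + 5b:
  (0, 3/5) → P = 3
  (61/14, 45/14) → P = 713/14
  (0, 14/3) → P = 70/3

The binding constraints are 6a - 10b = -6 and a + 3b = 14.
Solving simultaneously gives a = 61/14, b = 45/14.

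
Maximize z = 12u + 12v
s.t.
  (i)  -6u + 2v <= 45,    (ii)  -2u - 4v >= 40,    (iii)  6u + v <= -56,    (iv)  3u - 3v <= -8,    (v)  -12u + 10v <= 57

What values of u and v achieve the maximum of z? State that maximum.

Extreme points and z = 12u + 12v:
  (-119/12, -29/4) → z = -206
  (-28/3, -11/2) → z = -178
  (-76/9, -52/9) → z = -512/3
  (-157/17, -183/34) → z = -2982/17

u = -76/9, v = -52/9, maximum z = -512/3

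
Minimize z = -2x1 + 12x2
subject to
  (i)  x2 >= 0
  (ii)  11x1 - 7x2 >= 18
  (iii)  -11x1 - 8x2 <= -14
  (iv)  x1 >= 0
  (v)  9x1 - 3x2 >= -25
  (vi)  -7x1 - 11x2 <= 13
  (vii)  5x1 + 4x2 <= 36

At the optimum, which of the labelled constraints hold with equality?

(i) and (vii)

Corner points and z = -2x1 + 12x2:
  (18/11, 0) → z = -36/11
  (36/5, 0) → z = -72/5
  (324/79, 306/79) → z = 3024/79

The minimum is at (36/5, 0). Substituting into each constraint, equality holds for (i) and (vii); the remaining constraints have slack.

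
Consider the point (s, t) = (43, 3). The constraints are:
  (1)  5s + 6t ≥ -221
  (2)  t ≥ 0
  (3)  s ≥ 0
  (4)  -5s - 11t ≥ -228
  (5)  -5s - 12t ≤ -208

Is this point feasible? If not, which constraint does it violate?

Constraint (4): -5s - 11t = -248, which is not ≥ -228. All other constraints are satisfied.

not feasible — violates (4)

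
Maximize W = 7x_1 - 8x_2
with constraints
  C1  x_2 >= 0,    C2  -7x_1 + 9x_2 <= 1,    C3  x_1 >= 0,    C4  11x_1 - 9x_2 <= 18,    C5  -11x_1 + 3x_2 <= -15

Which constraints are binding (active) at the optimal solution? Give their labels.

Vertices and W = 7x_1 - 8x_2:
  (18/11, 0) → W = 126/11
  (15/11, 0) → W = 105/11
  (19/4, 137/36) → W = 101/36
  (23/13, 58/39) → W = 19/39

The maximum is at (18/11, 0). Substituting into each constraint, equality holds for C1 and C4; the remaining constraints have slack.

C1 and C4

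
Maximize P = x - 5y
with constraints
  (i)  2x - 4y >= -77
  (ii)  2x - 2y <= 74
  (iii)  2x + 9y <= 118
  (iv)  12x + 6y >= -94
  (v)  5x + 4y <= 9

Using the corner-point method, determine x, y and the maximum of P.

Extreme points and P = x - 5y:
  (-419/30, 184/15) → P = -753/10
  (-68/7, 403/28) → P = -2287/28
  (64/9, -269/9) → P = 1409/9
  (157/9, -176/9) → P = 1037/9

The optimum lies where 2x - 2y = 74 and 12x + 6y = -94.
Solving simultaneously gives x = 64/9, y = -269/9.

x = 64/9, y = -269/9, maximum P = 1409/9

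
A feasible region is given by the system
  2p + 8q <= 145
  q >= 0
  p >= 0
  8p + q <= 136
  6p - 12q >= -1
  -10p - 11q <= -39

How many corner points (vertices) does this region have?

4

Intersecting each pair of boundary lines and keeping only the points that satisfy every inequality leaves:
  (17, 0)
  (39/10, 0)
  (1631/102, 412/51)
  (457/186, 122/93)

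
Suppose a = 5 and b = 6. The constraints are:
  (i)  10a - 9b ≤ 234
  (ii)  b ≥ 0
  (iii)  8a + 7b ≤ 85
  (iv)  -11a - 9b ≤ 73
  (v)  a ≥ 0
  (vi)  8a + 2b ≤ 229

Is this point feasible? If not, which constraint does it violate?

feasible

(i): -4 ≤ 234 ✓
(ii): 6 ≥ 0 ✓
(iii): 82 ≤ 85 ✓
(iv): -109 ≤ 73 ✓
(v): 5 ≥ 0 ✓
(vi): 52 ≤ 229 ✓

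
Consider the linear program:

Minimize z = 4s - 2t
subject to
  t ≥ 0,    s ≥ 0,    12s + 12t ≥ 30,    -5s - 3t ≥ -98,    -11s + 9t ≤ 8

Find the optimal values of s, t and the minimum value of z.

s = 29/40, t = 71/40, minimum z = -13/20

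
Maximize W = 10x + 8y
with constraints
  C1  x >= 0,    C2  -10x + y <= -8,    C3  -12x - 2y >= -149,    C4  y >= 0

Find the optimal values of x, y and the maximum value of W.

x = 165/32, y = 697/16, maximum W = 6401/16

Vertices and W = 10x + 8y:
  (165/32, 697/16) → W = 6401/16
  (4/5, 0) → W = 8
  (149/12, 0) → W = 745/6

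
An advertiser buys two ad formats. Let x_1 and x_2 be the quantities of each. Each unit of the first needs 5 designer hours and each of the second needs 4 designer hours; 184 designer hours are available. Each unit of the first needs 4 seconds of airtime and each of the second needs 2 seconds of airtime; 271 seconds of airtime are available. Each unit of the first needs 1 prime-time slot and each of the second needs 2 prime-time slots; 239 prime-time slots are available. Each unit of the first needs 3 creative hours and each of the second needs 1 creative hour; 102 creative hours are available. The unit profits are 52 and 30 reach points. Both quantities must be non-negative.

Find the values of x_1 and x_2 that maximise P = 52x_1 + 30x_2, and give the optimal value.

x_1 = 32, x_2 = 6, maximum P = 1844

Extreme points and P = 52x_1 + 30x_2:
  (0, 0) → P = 0
  (0, 46) → P = 1380
  (34, 0) → P = 1768
  (32, 6) → P = 1844

The binding constraints are 5x_1 + 4x_2 = 184 and 3x_1 + x_2 = 102.
Solving simultaneously gives x_1 = 32, x_2 = 6.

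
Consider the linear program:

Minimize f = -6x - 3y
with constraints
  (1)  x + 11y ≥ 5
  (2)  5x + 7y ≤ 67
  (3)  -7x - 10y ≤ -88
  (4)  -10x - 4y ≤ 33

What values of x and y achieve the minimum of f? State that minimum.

x = 117/8, y = -7/8, minimum f = -681/8

Corner points and f = -6x - 3y:
  (117/8, -7/8) → f = -681/8
  (918/67, -53/67) → f = -5349/67
  (-499/50, 167/10) → f = 489/50
  (-341/36, 1111/72) → f = 253/24

The binding constraints are x + 11y = 5 and 5x + 7y = 67.
Solving simultaneously gives x = 117/8, y = -7/8.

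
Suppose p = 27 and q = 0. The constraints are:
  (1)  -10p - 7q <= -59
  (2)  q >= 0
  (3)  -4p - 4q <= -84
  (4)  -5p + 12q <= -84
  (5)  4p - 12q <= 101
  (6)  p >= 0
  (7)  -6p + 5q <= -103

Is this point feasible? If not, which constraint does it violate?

Constraint (5): 4p - 12q = 108, which is not ≤ 101. All other constraints are satisfied.

not feasible — violates (5)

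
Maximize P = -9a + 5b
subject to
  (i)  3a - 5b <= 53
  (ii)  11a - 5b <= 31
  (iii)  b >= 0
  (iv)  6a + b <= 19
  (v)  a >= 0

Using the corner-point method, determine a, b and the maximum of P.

a = 0, b = 19, maximum P = 95

Feasible corners and P = -9a + 5b:
  (31/11, 0) → P = -279/11
  (126/41, 23/41) → P = -1019/41
  (0, 0) → P = 0
  (0, 19) → P = 95

The optimum lies where 6a + b = 19 and a = 0.
Solving simultaneously gives a = 0, b = 19.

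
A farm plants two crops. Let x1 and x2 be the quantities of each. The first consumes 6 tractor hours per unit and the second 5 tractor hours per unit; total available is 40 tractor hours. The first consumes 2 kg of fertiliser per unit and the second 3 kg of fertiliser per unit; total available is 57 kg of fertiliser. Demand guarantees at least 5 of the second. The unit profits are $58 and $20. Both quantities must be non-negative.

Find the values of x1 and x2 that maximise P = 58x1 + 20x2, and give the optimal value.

Feasible corners and P = 58x1 + 20x2:
  (0, 8) → P = 160
  (0, 5) → P = 100
  (5/2, 5) → P = 245

At the optimal vertex, 6x1 + 5x2 = 40 and x2 = 5.
Solving simultaneously gives x1 = 5/2, x2 = 5.

x1 = 5/2, x2 = 5, maximum P = 245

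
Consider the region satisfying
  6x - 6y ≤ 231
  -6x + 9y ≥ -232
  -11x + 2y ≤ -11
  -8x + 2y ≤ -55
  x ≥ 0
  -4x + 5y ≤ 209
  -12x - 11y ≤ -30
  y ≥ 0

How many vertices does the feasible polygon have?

4

Of the 28 pairwise boundary intersections, those satisfying every inequality are:
  (803/2, 363)
  (77/2, 0)
  (693/32, 473/8)
  (55/8, 0)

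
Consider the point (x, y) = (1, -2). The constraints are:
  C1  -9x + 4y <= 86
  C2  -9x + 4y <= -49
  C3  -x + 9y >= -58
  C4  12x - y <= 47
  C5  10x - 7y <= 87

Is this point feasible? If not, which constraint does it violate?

Constraint C2: -9x + 4y = -17, which is not ≤ -49. All other constraints are satisfied.

not feasible — violates C2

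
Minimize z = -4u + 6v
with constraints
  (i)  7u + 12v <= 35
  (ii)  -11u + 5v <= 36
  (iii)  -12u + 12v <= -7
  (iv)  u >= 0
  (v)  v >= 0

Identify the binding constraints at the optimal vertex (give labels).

(i) and (v)

Feasible corners and z = -4u + 6v:
  (42/19, 371/228) → z = 35/38
  (5, 0) → z = -20
  (7/12, 0) → z = -7/3

The minimum is at (5, 0). Substituting into each constraint, equality holds for (i) and (v); the remaining constraints have slack.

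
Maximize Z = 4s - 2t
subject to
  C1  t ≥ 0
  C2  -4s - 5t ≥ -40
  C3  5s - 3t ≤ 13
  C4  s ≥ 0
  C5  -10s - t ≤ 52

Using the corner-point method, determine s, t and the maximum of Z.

Corner points and Z = 4s - 2t:
  (13/5, 0) → Z = 52/5
  (0, 0) → Z = 0
  (5, 4) → Z = 12
  (0, 8) → Z = -16

The binding constraints are -4s - 5t = -40 and 5s - 3t = 13.
Solving simultaneously gives s = 5, t = 4.

s = 5, t = 4, maximum Z = 12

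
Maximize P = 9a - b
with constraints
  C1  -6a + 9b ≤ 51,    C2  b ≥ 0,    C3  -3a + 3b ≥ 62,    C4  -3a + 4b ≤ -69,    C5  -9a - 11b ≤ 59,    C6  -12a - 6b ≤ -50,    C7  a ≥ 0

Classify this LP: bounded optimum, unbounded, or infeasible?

The boundaries -6a + 9b = 51 and -3a + 4b = -69 meet at (275, 189), but that point violates -3a + 3b ≥ 62. Every candidate vertex is excluded by some other constraint, so the feasible region is empty.

infeasible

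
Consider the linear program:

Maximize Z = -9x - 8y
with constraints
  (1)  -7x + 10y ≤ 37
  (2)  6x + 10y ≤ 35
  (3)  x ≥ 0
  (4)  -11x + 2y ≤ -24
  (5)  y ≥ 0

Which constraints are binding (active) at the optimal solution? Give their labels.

Corner points and Z = -9x - 8y:
  (155/61, 241/122) → Z = -2359/61
  (35/6, 0) → Z = -105/2
  (24/11, 0) → Z = -216/11

The maximum is at (24/11, 0). Substituting into each constraint, equality holds for (4) and (5); the remaining constraints have slack.

(4) and (5)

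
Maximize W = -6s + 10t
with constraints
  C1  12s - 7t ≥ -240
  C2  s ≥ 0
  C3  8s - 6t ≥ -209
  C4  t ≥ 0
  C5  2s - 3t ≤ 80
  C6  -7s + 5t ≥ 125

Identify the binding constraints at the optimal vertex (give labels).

Extreme points and W = -6s + 10t:
  (0, 240/7) → W = 2400/7
  (23/16, 147/4) → W = 2871/8
  (0, 25) → W = 250
  (295/2, 463/2) → W = 1430

The maximum is at (295/2, 463/2). Substituting into each constraint, equality holds for C3 and C6; the remaining constraints have slack.

C3 and C6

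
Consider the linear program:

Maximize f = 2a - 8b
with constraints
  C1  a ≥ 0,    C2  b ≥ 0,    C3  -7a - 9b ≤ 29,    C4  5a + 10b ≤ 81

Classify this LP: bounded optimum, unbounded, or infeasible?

Corner points and f = 2a - 8b:
  (0, 0) → f = 0
  (0, 81/10) → f = -324/5
  (81/5, 0) → f = 162/5
The feasible region has finitely many vertices and no improving ray; the maximum is 162/5 at (81/5, 0).

bounded optimum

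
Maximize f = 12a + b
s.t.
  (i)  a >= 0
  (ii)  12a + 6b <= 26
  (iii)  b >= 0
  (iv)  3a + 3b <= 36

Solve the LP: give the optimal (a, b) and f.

a = 13/6, b = 0, maximum f = 26

Corner points and f = 12a + b:
  (0, 13/3) → f = 13/3
  (0, 0) → f = 0
  (13/6, 0) → f = 26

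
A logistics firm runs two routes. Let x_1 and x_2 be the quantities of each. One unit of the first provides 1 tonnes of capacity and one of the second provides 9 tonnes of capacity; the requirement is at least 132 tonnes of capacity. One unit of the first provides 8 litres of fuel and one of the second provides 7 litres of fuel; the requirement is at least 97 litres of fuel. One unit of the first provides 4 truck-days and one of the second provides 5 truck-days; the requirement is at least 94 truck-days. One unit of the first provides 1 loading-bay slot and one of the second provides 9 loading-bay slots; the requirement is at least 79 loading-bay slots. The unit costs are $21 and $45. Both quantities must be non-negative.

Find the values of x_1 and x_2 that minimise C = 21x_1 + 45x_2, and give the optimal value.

x_1 = 6, x_2 = 14, minimum C = 756

Corner points and C = 21x_1 + 45x_2:
  (0, 94/5) → C = 846
  (132, 0) → C = 2772
  (6, 14) → C = 756
The feasible region is unbounded (it extends along (0, 1), (1, 0)), but C strictly increases along every unbounded feasible direction, so there is no improving ray and the minimum is attained at a vertex.

The optimum lies where x_1 + 9x_2 = 132 and 4x_1 + 5x_2 = 94.
Solving simultaneously gives x_1 = 6, x_2 = 14.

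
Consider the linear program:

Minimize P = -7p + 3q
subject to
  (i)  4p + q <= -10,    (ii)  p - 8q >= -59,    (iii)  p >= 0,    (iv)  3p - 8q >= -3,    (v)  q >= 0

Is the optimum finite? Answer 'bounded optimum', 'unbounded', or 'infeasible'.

infeasible

The boundaries 4p + q = -10 and p = 0 meet at (0, -10), but that point violates q ≥ 0. Every candidate vertex is excluded by some other constraint, so the feasible region is empty.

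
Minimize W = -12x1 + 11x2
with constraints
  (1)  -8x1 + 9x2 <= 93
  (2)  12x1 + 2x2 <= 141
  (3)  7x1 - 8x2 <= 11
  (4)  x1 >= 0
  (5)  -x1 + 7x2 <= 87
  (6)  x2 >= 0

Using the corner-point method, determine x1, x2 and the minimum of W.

x1 = 115/11, x2 = 171/22, minimum W = -879/22

Vertices and W = -12x1 + 11x2:
  (0, 31/3) → W = 341/3
  (132/47, 603/47) → W = 5049/47
  (115/11, 171/22) → W = -879/22
  (813/86, 1185/86) → W = 3279/86
  (11/7, 0) → W = -132/7
  (0, 0) → W = 0

The binding constraints are 12x1 + 2x2 = 141 and 7x1 - 8x2 = 11.
Solving simultaneously gives x1 = 115/11, x2 = 171/22.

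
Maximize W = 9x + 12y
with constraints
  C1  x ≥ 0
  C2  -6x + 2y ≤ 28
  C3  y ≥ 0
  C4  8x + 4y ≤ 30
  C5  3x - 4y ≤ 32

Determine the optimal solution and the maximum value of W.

x = 0, y = 15/2, maximum W = 90

Vertices and W = 9x + 12y:
  (0, 0) → W = 0
  (0, 15/2) → W = 90
  (15/4, 0) → W = 135/4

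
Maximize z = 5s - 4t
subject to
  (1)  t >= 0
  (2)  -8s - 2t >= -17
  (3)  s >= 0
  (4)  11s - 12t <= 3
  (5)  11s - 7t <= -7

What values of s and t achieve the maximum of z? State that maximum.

Feasible corners and z = 5s - 4t:
  (0, 17/2) → z = -34
  (35/26, 81/26) → z = -149/26
  (0, 1) → z = -4

The optimum lies where s = 0 and 11s - 7t = -7.
Solving simultaneously gives s = 0, t = 1.

s = 0, t = 1, maximum z = -4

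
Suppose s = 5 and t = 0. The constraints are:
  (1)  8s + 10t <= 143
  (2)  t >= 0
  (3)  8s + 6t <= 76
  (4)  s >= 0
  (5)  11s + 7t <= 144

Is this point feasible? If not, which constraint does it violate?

(1): 40 ≤ 143 ✓
(2): 0 ≥ 0 ✓
(3): 40 ≤ 76 ✓
(4): 5 ≥ 0 ✓
(5): 55 ≤ 144 ✓

feasible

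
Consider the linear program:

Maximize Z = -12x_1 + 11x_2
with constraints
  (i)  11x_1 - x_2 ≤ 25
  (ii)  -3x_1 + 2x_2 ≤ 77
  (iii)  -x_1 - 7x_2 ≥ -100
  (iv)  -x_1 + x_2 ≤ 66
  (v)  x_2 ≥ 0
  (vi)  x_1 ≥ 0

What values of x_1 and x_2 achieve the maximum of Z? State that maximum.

Feasible corners and Z = -12x_1 + 11x_2:
  (275/78, 1075/78) → Z = 8525/78
  (25/11, 0) → Z = -300/11
  (0, 100/7) → Z = 1100/7
  (0, 0) → Z = 0

x_1 = 0, x_2 = 100/7, maximum Z = 1100/7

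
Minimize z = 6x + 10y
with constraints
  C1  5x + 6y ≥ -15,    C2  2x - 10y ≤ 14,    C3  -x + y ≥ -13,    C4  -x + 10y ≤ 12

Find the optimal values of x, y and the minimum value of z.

Vertices and z = 6x + 10y:
  (-33/31, -50/31) → z = -698/31
  (-111/28, 45/56) → z = -63/4
  (29/2, 3/2) → z = 102
  (142/9, 25/9) → z = 1102/9

x = -33/31, y = -50/31, minimum z = -698/31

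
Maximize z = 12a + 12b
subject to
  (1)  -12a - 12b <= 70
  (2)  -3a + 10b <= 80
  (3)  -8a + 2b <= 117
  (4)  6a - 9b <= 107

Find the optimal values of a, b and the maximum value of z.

a = 1790/33, b = 267/11, maximum z = 10364/11

Feasible corners and z = 12a + 12b:
  (-415/39, 125/26) → z = -70
  (109/30, -142/15) → z = -70
  (1790/33, 267/11) → z = 10364/11

At the optimal vertex, -3a + 10b = 80 and 6a - 9b = 107.
Solving simultaneously gives a = 1790/33, b = 267/11.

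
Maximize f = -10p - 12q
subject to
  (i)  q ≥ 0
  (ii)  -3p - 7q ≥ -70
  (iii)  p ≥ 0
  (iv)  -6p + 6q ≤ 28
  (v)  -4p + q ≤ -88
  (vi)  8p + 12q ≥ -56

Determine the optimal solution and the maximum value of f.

p = 22, q = 0, maximum f = -220

Feasible corners and f = -10p - 12q:
  (70/3, 0) → f = -700/3
  (22, 0) → f = -220
  (686/31, 16/31) → f = -7052/31

The optimum lies where q = 0 and -4p + q = -88.
Solving simultaneously gives p = 22, q = 0.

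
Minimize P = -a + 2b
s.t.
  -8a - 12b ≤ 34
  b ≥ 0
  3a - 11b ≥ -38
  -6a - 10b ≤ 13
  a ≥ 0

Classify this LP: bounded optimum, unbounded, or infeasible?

From the feasible point (0, 0), moving in the direction (11, 3) keeps every constraint satisfied while P decreases without bound.

unbounded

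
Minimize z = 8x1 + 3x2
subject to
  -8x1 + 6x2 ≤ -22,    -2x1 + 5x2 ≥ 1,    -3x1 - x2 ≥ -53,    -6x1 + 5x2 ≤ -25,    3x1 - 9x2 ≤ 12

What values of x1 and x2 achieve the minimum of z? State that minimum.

Extreme points and z = 8x1 + 3x2:
  (264/17, 109/17) → z = 2439/17
  (13/2, 14/5) → z = 302/5
  (290/21, 81/7) → z = 3049/21

The binding constraints are -2x1 + 5x2 = 1 and -6x1 + 5x2 = -25.
Solving simultaneously gives x1 = 13/2, x2 = 14/5.

x1 = 13/2, x2 = 14/5, minimum z = 302/5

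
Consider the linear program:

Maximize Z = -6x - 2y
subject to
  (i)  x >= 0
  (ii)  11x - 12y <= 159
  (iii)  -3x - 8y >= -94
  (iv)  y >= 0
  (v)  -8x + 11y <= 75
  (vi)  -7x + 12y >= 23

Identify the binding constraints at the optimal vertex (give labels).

(i) and (vi)

Extreme points and Z = -6x - 2y:
  (0, 75/11) → Z = -150/11
  (0, 23/12) → Z = -23/6
  (434/97, 977/97) → Z = -4558/97
  (236/23, 727/92) → Z = -3559/46

The maximum is at (0, 23/12). Substituting into each constraint, equality holds for (i) and (vi); the remaining constraints have slack.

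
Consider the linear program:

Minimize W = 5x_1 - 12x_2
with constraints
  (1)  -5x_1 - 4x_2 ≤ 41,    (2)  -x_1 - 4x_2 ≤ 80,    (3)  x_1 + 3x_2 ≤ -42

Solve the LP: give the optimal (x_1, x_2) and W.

x_1 = 45/11, x_2 = -169/11, minimum W = 2253/11

Extreme points and W = 5x_1 - 12x_2:
  (39/4, -359/16) → W = 318
  (45/11, -169/11) → W = 2253/11
  (72, -38) → W = 816

At the optimal vertex, -5x_1 - 4x_2 = 41 and x_1 + 3x_2 = -42.
Solving simultaneously gives x_1 = 45/11, x_2 = -169/11.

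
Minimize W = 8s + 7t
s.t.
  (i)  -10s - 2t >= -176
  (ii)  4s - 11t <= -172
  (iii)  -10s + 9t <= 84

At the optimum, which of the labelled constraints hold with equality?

(ii) and (iii)

Corner points and W = 8s + 7t:
  (796/59, 1212/59) → W = 14852/59
  (708/55, 260/11) → W = 14764/55
  (312/37, 692/37) → W = 7340/37

The minimum is at (312/37, 692/37). Substituting into each constraint, equality holds for (ii) and (iii); the remaining constraints have slack.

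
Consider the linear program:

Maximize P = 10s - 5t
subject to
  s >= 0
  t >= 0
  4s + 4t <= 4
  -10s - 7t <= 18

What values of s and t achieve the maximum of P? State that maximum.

s = 1, t = 0, maximum P = 10

Vertices and P = 10s - 5t:
  (0, 0) → P = 0
  (0, 1) → P = -5
  (1, 0) → P = 10

The binding constraints are t = 0 and 4s + 4t = 4.
Solving simultaneously gives s = 1, t = 0.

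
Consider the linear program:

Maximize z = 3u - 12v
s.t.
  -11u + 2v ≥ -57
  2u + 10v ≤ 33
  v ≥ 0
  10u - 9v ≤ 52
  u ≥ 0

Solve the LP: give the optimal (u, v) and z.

Vertices and z = 3u - 12v:
  (106/19, 83/38) → z = -180/19
  (57/11, 0) → z = 171/11
  (0, 33/10) → z = -198/5
  (0, 0) → z = 0

The optimum lies where -11u + 2v = -57 and v = 0.
Solving simultaneously gives u = 57/11, v = 0.

u = 57/11, v = 0, maximum z = 171/11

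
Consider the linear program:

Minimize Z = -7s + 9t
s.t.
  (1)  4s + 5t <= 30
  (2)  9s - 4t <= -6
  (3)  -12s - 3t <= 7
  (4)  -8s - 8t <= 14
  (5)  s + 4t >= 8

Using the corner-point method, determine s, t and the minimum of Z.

At the optimal vertex, 9s - 4t = -6 and s + 4t = 8.
Solving simultaneously gives s = 1/5, t = 39/20.

s = 1/5, t = 39/20, minimum Z = 323/20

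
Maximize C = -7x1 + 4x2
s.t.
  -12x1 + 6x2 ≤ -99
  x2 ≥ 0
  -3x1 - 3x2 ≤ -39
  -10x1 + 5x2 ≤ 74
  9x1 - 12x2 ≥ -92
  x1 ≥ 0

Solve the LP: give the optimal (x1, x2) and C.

Extreme points and C = -7x1 + 4x2:
  (59/6, 19/6) → C = -337/6
  (58/3, 133/6) → C = -140/3
  (13, 0) → C = -91
The feasible region is unbounded (it extends along (4, 3), (1, 0)), but C strictly decreases along every unbounded feasible direction, so there is no improving ray and the maximum is attained at a vertex.

x1 = 58/3, x2 = 133/6, maximum C = -140/3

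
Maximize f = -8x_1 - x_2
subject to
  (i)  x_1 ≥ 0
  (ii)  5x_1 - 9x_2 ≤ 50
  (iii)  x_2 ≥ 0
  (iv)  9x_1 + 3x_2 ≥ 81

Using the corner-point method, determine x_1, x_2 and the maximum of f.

x_1 = 0, x_2 = 27, maximum f = -27

The feasible region is unbounded (it extends along (0, 1), (9, 5)), but f strictly decreases along every unbounded feasible direction, so there is no improving ray and the maximum is attained at a vertex.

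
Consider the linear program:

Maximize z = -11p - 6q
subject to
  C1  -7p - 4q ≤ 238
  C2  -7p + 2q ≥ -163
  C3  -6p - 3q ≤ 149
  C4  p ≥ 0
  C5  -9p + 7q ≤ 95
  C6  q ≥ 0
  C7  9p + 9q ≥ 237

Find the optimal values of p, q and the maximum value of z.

p = 67/12, q = 83/4, maximum z = -2231/12

Feasible corners and z = -11p - 6q:
  (1331/31, 2132/31) → z = -27433/31
  (647/27, 64/27) → z = -7501/27
  (67/12, 83/4) → z = -2231/12

The binding constraints are -9p + 7q = 95 and 9p + 9q = 237.
Solving simultaneously gives p = 67/12, q = 83/4.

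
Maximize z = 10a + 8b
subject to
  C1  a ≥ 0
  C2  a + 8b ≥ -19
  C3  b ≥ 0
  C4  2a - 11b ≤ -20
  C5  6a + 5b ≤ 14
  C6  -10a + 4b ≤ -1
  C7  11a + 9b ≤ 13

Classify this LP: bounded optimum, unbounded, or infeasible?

The boundaries b = 0 and -10a + 4b = -1 meet at (1/10, 0), but that point violates 2a - 11b ≤ -20. Every candidate vertex is excluded by some other constraint, so the feasible region is empty.

infeasible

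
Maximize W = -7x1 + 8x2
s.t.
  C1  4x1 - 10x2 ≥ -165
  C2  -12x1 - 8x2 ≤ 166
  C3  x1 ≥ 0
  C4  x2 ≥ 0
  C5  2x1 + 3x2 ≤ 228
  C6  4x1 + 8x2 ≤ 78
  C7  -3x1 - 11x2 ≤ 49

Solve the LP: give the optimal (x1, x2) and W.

Vertices and W = -7x1 + 8x2:
  (0, 0) → W = 0
  (0, 39/4) → W = 78
  (39/2, 0) → W = -273/2

x1 = 0, x2 = 39/4, maximum W = 78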